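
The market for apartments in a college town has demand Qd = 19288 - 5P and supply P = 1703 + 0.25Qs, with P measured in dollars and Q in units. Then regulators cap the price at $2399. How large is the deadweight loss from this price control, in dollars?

Rearranging supply gives Qs = 4P - 6812. Equilibrium: 19288 - 5P = 4P - 6812, so 26100 = 9P and P* = 2900, Q* = 4788.
Because the ceiling (2399) lies below the market-clearing price, it is binding.
At P = 2399: Qd = 19288 - 5·2399 = 7293 and Qs = 4·2399 - 6812 = 2784.
Quantity traded falls to 2784. At Q = 2784 the demand price is (19288 - 2784)/5 = 3300.8 and the supply price is (6812 + 2784)/4 = 2399.
Deadweight loss = ½ · (3300.8 - 2399) · (4788 - 2784) = ½ · 901.8 · 2004 = 903603.6.

903603.6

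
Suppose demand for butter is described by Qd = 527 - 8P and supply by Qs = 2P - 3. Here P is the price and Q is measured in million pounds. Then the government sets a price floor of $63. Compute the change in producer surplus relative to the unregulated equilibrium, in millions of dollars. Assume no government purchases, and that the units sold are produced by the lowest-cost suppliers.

Setting quantity demanded equal to quantity supplied, 527 - 8P = 2P - 3, gives P* = 53 and Q* = 103.
Since 63 > 53, the floor is binding.
At P = 63: Qd = 527 - 8·63 = 23 and Qs = 2·63 - 3 = 123.
Producer surplus without the control is ½ · (53 - 1.5) · 103 = 2652.25.
With the floor, 23 units are sold at 63. The supply price at Q = 23 is 13, so PS = ½ · [(63 - 1.5) + (63 - 13)] · 23 = 1282.25.
Change in producer surplus = 1282.25 - 2652.25 = -1370.

-1370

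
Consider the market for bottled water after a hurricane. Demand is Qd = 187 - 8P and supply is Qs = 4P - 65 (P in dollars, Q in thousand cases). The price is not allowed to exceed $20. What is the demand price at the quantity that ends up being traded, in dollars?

21.5

In a free market, 187 - 8P = 4P - 65 gives the equilibrium P* = 21, Q* = 19.
Since 20 < 21, the ceiling is binding.
At P = 20: Qd = 187 - 8·20 = 27 and Qs = 4·20 - 65 = 15.
Only 15 units reach the market. On the demand curve, the marginal buyer's willingness to pay at Q = 15 is (187 - 15)/8 = 21.5.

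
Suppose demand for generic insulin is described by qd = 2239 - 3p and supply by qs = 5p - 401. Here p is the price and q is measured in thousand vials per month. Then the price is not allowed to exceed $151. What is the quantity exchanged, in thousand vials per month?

354

Without the control the market clears where 2239 - 3p = 5p - 401, i.e. p* = 330 and q* = 1249.
The ceiling of 151 is below the equilibrium price 330, so it binds.
At p = 151: qd = 2239 - 3·151 = 1786 and qs = 5·151 - 401 = 354.
The quantity actually transacted is the short side, supply: 354.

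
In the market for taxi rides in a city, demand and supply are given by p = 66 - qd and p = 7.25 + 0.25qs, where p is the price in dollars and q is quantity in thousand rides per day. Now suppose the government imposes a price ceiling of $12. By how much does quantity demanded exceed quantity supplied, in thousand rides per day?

Rearranging demand gives qd = 66 - p; rearranging supply gives qs = 4p - 29. In a free market, 66 - p = 4p - 29 gives the equilibrium p* = 19, q* = 47.
The ceiling of 12 is below the equilibrium price 19, so it binds.
At p = 12: qd = 66 - 12 = 54 and qs = 4·12 - 29 = 19.
Shortage = qd - qs = 54 - 19 = 35.

35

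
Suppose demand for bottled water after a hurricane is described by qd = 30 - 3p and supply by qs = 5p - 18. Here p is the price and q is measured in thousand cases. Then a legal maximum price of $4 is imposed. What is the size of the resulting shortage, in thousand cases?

16

Equilibrium: 30 - 3p = 5p - 18, so 48 = 8p and p* = 6, q* = 12.
The ceiling of 4 is below the equilibrium price 6, so it binds.
At p = 4: qd = 30 - 3·4 = 18 and qs = 5·4 - 18 = 2.
Shortage = qd - qs = 18 - 2 = 16.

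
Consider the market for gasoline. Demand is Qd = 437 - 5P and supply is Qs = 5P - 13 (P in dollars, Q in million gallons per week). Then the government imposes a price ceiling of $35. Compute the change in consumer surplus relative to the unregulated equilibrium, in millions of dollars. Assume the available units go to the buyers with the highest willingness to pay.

1370

Equilibrium: 437 - 5P = 5P - 13, so 450 = 10P and P* = 45, Q* = 212.
Because the ceiling (35) lies below the market-clearing price, it is binding.
At P = 35: Qd = 437 - 5·35 = 262 and Qs = 5·35 - 13 = 162.
Consumer surplus without the control is ½ · (87.4 - 45) · 212 = 4494.4.
With the ceiling, 162 units are sold at 35 (assume they go to the highest-value buyers). The demand price at Q = 162 is 55, so CS = ½ · [(87.4 - 35) + (55 - 35)] · 162 = 5864.4.
Change in consumer surplus = 5864.4 - 4494.4 = 1370.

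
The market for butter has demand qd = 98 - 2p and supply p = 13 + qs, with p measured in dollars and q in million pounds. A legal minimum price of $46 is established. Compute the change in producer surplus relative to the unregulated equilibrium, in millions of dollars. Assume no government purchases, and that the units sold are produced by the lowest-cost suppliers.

Rearranging supply gives qs = p - 13. Without the control the market clears where 98 - 2p = p - 13, i.e. p* = 37 and q* = 24.
Since 46 > 37, the floor is binding.
At p = 46: qd = 98 - 2·46 = 6 and qs = 46 - 13 = 33.
Producer surplus without the control is ½ · (37 - 13) · 24 = 288.
With the floor, 6 units are sold at 46. The supply price at q = 6 is 19, so PS = ½ · [(46 - 13) + (46 - 19)] · 6 = 180.
Change in producer surplus = 180 - 288 = -108.

-108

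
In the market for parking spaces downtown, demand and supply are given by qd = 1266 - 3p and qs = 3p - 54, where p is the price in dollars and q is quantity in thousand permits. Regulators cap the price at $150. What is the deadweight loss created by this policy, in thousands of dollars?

Setting quantity demanded equal to quantity supplied, 1266 - 3p = 3p - 54, gives p* = 220 and q* = 606.
The ceiling of 150 is below the equilibrium price 220, so it binds.
At p = 150: qd = 1266 - 3·150 = 816 and qs = 3·150 - 54 = 396.
Quantity traded falls to 396. At q = 396 the demand price is (1266 - 396)/3 = 290 and the supply price is (54 + 396)/3 = 150.
Deadweight loss = ½ · (290 - 150) · (606 - 396) = ½ · 140 · 210 = 14700.

14700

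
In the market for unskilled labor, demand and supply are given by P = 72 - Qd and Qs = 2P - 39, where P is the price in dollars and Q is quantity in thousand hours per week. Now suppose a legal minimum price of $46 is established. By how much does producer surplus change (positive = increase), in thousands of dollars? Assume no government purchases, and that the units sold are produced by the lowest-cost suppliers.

213.75

Rearranging demand gives Qd = 72 - P. In a free market, 72 - P = 2P - 39 gives the equilibrium P* = 37, Q* = 35.
The floor of 46 is above the equilibrium price 37, so it binds.
At P = 46: Qd = 72 - 46 = 26 and Qs = 2·46 - 39 = 53.
Producer surplus without the control is ½ · (37 - 19.5) · 35 = 306.25.
With the floor, 26 units are sold at 46. The supply price at Q = 26 is 32.5, so PS = ½ · [(46 - 19.5) + (46 - 32.5)] · 26 = 520.
Change in producer surplus = 520 - 306.25 = 213.75.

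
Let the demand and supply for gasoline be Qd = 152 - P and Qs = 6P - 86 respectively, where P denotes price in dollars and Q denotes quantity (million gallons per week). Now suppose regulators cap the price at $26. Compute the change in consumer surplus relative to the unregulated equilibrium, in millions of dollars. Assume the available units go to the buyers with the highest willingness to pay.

Without the control the market clears where 152 - P = 6P - 86, i.e. P* = 34 and Q* = 118.
The ceiling of 26 is below the equilibrium price 34, so it binds.
At P = 26: Qd = 152 - 26 = 126 and Qs = 6·26 - 86 = 70.
Consumer surplus without the control is ½ · (152 - 34) · 118 = 6962.
With the ceiling, 70 units are sold at 26 (assume they go to the highest-value buyers). The demand price at Q = 70 is 82, so CS = ½ · [(152 - 26) + (82 - 26)] · 70 = 6370.
Change in consumer surplus = 6370 - 6962 = -592.

-592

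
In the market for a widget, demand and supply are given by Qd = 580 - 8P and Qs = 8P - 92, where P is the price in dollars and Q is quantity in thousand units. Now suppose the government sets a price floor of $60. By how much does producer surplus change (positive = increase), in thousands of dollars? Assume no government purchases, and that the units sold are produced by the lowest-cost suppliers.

Equilibrium: 580 - 8P = 8P - 92, so 672 = 16P and P* = 42, Q* = 244.
The floor of 60 is above the equilibrium price 42, so it binds.
At P = 60: Qd = 580 - 8·60 = 100 and Qs = 8·60 - 92 = 388.
Producer surplus without the control is ½ · (42 - 11.5) · 244 = 3721.
With the floor, 100 units are sold at 60. The supply price at Q = 100 is 24, so PS = ½ · [(60 - 11.5) + (60 - 24)] · 100 = 4225.
Change in producer surplus = 4225 - 3721 = 504.

504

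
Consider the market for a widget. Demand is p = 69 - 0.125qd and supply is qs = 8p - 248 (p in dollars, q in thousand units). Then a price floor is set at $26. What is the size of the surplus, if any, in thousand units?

Rearranging demand gives qd = 552 - 8p. Equilibrium: 552 - 8p = 8p - 248, so 800 = 16p and p* = 50, q* = 152.
The floor of 26 is below the equilibrium price 50, so it is not binding; the market clears at p* = 50, q* = 152.
Since the control does not bind, there is no surplus.

0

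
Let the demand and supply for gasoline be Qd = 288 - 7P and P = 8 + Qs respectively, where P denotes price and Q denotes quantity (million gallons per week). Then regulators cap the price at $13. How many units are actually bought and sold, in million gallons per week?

5

Rearranging supply gives Qs = P - 8. In a free market, 288 - 7P = P - 8 gives the equilibrium P* = 37, Q* = 29.
The ceiling of 13 is below the equilibrium price 37, so it binds.
At P = 13: Qd = 288 - 7·13 = 197 and Qs = 13 - 8 = 5.
The quantity actually transacted is the short side, supply: 5.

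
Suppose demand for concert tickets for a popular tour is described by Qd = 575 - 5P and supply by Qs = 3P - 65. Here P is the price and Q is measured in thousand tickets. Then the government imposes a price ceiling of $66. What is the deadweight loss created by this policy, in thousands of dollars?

Setting quantity demanded equal to quantity supplied, 575 - 5P = 3P - 65, gives P* = 80 and Q* = 175.
Because the ceiling (66) lies below the market-clearing price, it is binding.
At P = 66: Qd = 575 - 5·66 = 245 and Qs = 3·66 - 65 = 133.
Quantity traded falls to 133. At Q = 133 the demand price is (575 - 133)/5 = 88.4 and the supply price is (65 + 133)/3 = 66.
Deadweight loss = ½ · (88.4 - 66) · (175 - 133) = ½ · 22.4 · 42 = 470.4.

470.4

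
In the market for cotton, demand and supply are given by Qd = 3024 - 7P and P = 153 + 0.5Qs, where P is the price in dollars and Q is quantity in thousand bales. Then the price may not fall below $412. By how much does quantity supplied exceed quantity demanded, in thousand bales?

Rearranging supply gives Qs = 2P - 306. Setting quantity demanded equal to quantity supplied, 3024 - 7P = 2P - 306, gives P* = 370 and Q* = 434.
Because the floor (412) lies above the market-clearing price, it is binding.
At P = 412: Qd = 3024 - 7·412 = 140 and Qs = 2·412 - 306 = 518.
Surplus = Qs - Qd = 518 - 140 = 378.

378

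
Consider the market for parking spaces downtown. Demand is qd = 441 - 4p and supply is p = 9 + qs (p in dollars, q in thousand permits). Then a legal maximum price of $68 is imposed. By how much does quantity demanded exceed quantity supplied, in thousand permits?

Rearranging supply gives qs = p - 9. In a free market, 441 - 4p = p - 9 gives the equilibrium p* = 90, q* = 81.
Because the ceiling (68) lies below the market-clearing price, it is binding.
At p = 68: qd = 441 - 4·68 = 169 and qs = 68 - 9 = 59.
Shortage = qd - qs = 169 - 59 = 110.

110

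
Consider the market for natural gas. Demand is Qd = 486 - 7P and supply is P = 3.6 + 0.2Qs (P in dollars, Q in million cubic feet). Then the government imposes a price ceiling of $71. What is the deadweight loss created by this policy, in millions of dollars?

0

Rearranging supply gives Qs = 5P - 18. Without the control the market clears where 486 - 7P = 5P - 18, i.e. P* = 42 and Q* = 192.
Since 71 is above P* = 42, the ceiling does not bind and the free-market outcome prevails.
Since the control does not bind, no trades are prevented and deadweight loss is zero.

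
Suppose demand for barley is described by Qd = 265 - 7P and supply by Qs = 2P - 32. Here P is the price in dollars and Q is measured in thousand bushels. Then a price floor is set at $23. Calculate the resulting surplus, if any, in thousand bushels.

Setting quantity demanded equal to quantity supplied, 265 - 7P = 2P - 32, gives P* = 33 and Q* = 34.
The floor of 23 is below the equilibrium price 33, so it is not binding; the market clears at P* = 33, Q* = 34.
Since the control does not bind, there is no surplus.

0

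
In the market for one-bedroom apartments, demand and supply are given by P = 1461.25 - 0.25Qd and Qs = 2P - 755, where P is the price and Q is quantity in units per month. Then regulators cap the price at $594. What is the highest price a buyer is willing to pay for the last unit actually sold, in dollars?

Rearranging demand gives Qd = 5845 - 4P. Setting quantity demanded equal to quantity supplied, 5845 - 4P = 2P - 755, gives P* = 1100 and Q* = 1445.
Since 594 < 1100, the ceiling is binding.
At P = 594: Qd = 5845 - 4·594 = 3469 and Qs = 2·594 - 755 = 433.
Only 433 units reach the market. On the demand curve, the marginal buyer's willingness to pay at Q = 433 is (5845 - 433)/4 = 1353.

1353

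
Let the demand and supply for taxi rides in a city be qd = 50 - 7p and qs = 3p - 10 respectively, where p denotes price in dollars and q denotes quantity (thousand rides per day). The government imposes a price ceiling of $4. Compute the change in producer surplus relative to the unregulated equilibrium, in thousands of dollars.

-10

Setting quantity demanded equal to quantity supplied, 50 - 7p = 3p - 10, gives p* = 6 and q* = 8.
Because the ceiling (4) lies below the market-clearing price, it is binding.
At p = 4: qd = 50 - 7·4 = 22 and qs = 3·4 - 10 = 2.
Producer surplus without the control is ½ · (6 - 10/3) · 8 = 32/3.
With the ceiling, producers sell 2 units at 4, so PS = ½ · (4 - 10/3) · 2 = 2/3.
Change in producer surplus = 2/3 - 32/3 = -10.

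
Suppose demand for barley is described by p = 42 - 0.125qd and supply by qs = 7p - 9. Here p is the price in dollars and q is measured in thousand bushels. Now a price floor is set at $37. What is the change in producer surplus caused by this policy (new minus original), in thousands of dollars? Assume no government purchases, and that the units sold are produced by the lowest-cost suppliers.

-336

Rearranging demand gives qd = 336 - 8p. In a free market, 336 - 8p = 7p - 9 gives the equilibrium p* = 23, q* = 152.
Because the floor (37) lies above the market-clearing price, it is binding.
At p = 37: qd = 336 - 8·37 = 40 and qs = 7·37 - 9 = 250.
Producer surplus without the control is ½ · (23 - 9/7) · 152 = 11552/7.
With the floor, 40 units are sold at 37. The supply price at q = 40 is 7, so PS = ½ · [(37 - 9/7) + (37 - 7)] · 40 = 9200/7.
Change in producer surplus = 9200/7 - 11552/7 = -336.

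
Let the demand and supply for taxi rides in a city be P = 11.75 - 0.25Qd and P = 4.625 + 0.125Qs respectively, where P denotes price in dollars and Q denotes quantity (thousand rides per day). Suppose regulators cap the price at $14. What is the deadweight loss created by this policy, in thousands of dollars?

Rearranging demand gives Qd = 47 - 4P; rearranging supply gives Qs = 8P - 37. Without the control the market clears where 47 - 4P = 8P - 37, i.e. P* = 7 and Q* = 19.
Since 14 is above P* = 7, the ceiling does not bind and the free-market outcome prevails.
Since the control does not bind, no trades are prevented and deadweight loss is zero.

0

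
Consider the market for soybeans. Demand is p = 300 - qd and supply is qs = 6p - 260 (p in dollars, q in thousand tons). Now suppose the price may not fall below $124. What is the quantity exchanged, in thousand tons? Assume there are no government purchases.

Rearranging demand gives qd = 300 - p. In a free market, 300 - p = 6p - 260 gives the equilibrium p* = 80, q* = 220.
Since 124 > 80, the floor is binding.
At p = 124: qd = 300 - 124 = 176 and qs = 6·124 - 260 = 484.
The quantity actually transacted is the short side, demand: 176.

176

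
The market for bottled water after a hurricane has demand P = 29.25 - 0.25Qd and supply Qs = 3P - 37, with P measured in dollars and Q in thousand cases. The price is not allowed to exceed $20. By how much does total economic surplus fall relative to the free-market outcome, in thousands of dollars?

10.5

Rearranging demand gives Qd = 117 - 4P. In a free market, 117 - 4P = 3P - 37 gives the equilibrium P* = 22, Q* = 29.
The ceiling of 20 is below the equilibrium price 22, so it binds.
At P = 20: Qd = 117 - 4·20 = 37 and Qs = 3·20 - 37 = 23.
Quantity traded falls to 23. At Q = 23 the demand price is (117 - 23)/4 = 23.5 and the supply price is (37 + 23)/3 = 20.
Deadweight loss = ½ · (23.5 - 20) · (29 - 23) = ½ · 3.5 · 6 = 10.5.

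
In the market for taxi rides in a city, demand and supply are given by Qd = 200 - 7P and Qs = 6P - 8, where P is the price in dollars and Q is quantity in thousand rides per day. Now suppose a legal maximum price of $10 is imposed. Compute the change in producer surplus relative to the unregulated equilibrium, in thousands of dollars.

Equilibrium: 200 - 7P = 6P - 8, so 208 = 13P and P* = 16, Q* = 88.
The ceiling of 10 is below the equilibrium price 16, so it binds.
At P = 10: Qd = 200 - 7·10 = 130 and Qs = 6·10 - 8 = 52.
Producer surplus without the control is ½ · (16 - 4/3) · 88 = 1936/3.
With the ceiling, producers sell 52 units at 10, so PS = ½ · (10 - 4/3) · 52 = 676/3.
Change in producer surplus = 676/3 - 1936/3 = -420.

-420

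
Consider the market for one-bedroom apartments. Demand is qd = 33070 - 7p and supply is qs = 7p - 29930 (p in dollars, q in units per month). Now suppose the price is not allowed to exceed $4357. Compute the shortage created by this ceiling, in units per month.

2002

Equilibrium: 33070 - 7p = 7p - 29930, so 63000 = 14p and p* = 4500, q* = 1570.
Since 4357 < 4500, the ceiling is binding.
At p = 4357: qd = 33070 - 7·4357 = 2571 and qs = 7·4357 - 29930 = 569.
Shortage = qd - qs = 2571 - 569 = 2002.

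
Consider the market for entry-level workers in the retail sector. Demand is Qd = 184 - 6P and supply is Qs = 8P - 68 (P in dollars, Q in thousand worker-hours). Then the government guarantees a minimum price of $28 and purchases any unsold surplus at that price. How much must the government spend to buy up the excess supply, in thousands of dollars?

3920

Without the control the market clears where 184 - 6P = 8P - 68, i.e. P* = 18 and Q* = 76.
Because the floor (28) lies above the market-clearing price, it is binding.
At P = 28: Qd = 184 - 6·28 = 16 and Qs = 8·28 - 68 = 156.
Surplus = Qs - Qd = 140.
Government expenditure = surplus × support price = 140 × 28 = 3920.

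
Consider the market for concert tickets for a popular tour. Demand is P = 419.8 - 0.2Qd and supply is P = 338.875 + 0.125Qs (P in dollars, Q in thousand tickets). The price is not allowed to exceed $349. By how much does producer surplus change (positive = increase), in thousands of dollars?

-3465

Rearranging demand gives Qd = 2099 - 5P; rearranging supply gives Qs = 8P - 2711. Equilibrium: 2099 - 5P = 8P - 2711, so 4810 = 13P and P* = 370, Q* = 249.
The ceiling of 349 is below the equilibrium price 370, so it binds.
At P = 349: Qd = 2099 - 5·349 = 354 and Qs = 8·349 - 2711 = 81.
Producer surplus without the control is ½ · (370 - 338.875) · 249 = 3875.0625.
With the ceiling, producers sell 81 units at 349, so PS = ½ · (349 - 338.875) · 81 = 410.0625.
Change in producer surplus = 410.0625 - 3875.0625 = -3465.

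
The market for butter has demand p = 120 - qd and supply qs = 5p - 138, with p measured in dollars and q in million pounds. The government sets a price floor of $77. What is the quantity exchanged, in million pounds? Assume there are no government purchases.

43

Rearranging demand gives qd = 120 - p. Without the control the market clears where 120 - p = 5p - 138, i.e. p* = 43 and q* = 77.
The floor of 77 is above the equilibrium price 43, so it binds.
At p = 77: qd = 120 - 77 = 43 and qs = 5·77 - 138 = 247.
The quantity actually transacted is the short side, demand: 43.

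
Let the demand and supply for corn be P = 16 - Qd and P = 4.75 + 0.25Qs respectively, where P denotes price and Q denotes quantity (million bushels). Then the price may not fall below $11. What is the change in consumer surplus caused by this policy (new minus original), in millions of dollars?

Rearranging demand gives Qd = 16 - P; rearranging supply gives Qs = 4P - 19. Setting quantity demanded equal to quantity supplied, 16 - P = 4P - 19, gives P* = 7 and Q* = 9.
Since 11 > 7, the floor is binding.
At P = 11: Qd = 16 - 11 = 5 and Qs = 4·11 - 19 = 25.
Consumer surplus without the control is ½ · (16 - 7) · 9 = 40.5.
With the floor, consumers buy 5 units at 11, so CS = ½ · (16 - 11) · 5 = 12.5.
Change in consumer surplus = 12.5 - 40.5 = -28.

-28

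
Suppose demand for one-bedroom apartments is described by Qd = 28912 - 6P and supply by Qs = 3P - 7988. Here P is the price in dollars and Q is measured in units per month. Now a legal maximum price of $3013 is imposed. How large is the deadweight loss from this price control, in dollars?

Equilibrium: 28912 - 6P = 3P - 7988, so 36900 = 9P and P* = 4100, Q* = 4312.
Because the ceiling (3013) lies below the market-clearing price, it is binding.
At P = 3013: Qd = 28912 - 6·3013 = 10834 and Qs = 3·3013 - 7988 = 1051.
Quantity traded falls to 1051. At Q = 1051 the demand price is (28912 - 1051)/6 = 4643.5 and the supply price is (7988 + 1051)/3 = 3013.
Deadweight loss = ½ · (4643.5 - 3013) · (4312 - 1051) = ½ · 1630.5 · 3261 = 2658530.25.

2658530.25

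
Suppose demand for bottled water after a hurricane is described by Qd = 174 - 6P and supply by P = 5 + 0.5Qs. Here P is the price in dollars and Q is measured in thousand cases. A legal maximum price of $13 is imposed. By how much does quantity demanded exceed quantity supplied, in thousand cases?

Rearranging supply gives Qs = 2P - 10. Without the control the market clears where 174 - 6P = 2P - 10, i.e. P* = 23 and Q* = 36.
Since 13 < 23, the ceiling is binding.
At P = 13: Qd = 174 - 6·13 = 96 and Qs = 2·13 - 10 = 16.
Shortage = Qd - Qs = 96 - 16 = 80.

80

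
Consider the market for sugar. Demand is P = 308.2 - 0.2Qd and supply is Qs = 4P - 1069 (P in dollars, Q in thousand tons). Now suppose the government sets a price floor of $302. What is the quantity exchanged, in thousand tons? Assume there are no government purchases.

31

Rearranging demand gives Qd = 1541 - 5P. In a free market, 1541 - 5P = 4P - 1069 gives the equilibrium P* = 290, Q* = 91.
Because the floor (302) lies above the market-clearing price, it is binding.
At P = 302: Qd = 1541 - 5·302 = 31 and Qs = 4·302 - 1069 = 139.
The quantity actually transacted is the short side, demand: 31.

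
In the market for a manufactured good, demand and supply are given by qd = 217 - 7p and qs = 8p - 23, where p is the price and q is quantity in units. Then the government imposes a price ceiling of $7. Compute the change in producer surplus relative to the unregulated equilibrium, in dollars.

-621

In a free market, 217 - 7p = 8p - 23 gives the equilibrium p* = 16, q* = 105.
Since 7 < 16, the ceiling is binding.
At p = 7: qd = 217 - 7·7 = 168 and qs = 8·7 - 23 = 33.
Producer surplus without the control is ½ · (16 - 2.875) · 105 = 689.0625.
With the ceiling, producers sell 33 units at 7, so PS = ½ · (7 - 2.875) · 33 = 68.0625.
Change in producer surplus = 68.0625 - 689.0625 = -621.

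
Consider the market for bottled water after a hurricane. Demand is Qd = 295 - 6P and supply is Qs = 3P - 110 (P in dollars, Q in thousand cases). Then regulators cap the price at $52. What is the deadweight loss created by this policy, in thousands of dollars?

Setting quantity demanded equal to quantity supplied, 295 - 6P = 3P - 110, gives P* = 45 and Q* = 25.
Since 52 is above P* = 45, the ceiling does not bind and the free-market outcome prevails.
Since the control does not bind, no trades are prevented and deadweight loss is zero.

0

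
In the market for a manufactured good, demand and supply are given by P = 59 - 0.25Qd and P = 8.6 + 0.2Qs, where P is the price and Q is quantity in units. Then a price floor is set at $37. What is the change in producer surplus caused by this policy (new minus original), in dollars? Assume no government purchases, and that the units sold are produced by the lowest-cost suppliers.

Rearranging demand gives Qd = 236 - 4P; rearranging supply gives Qs = 5P - 43. Setting quantity demanded equal to quantity supplied, 236 - 4P = 5P - 43, gives P* = 31 and Q* = 112.
The floor of 37 is above the equilibrium price 31, so it binds.
At P = 37: Qd = 236 - 4·37 = 88 and Qs = 5·37 - 43 = 142.
Producer surplus without the control is ½ · (31 - 8.6) · 112 = 1254.4.
With the floor, 88 units are sold at 37. The supply price at Q = 88 is 26.2, so PS = ½ · [(37 - 8.6) + (37 - 26.2)] · 88 = 1724.8.
Change in producer surplus = 1724.8 - 1254.4 = 470.4.

470.4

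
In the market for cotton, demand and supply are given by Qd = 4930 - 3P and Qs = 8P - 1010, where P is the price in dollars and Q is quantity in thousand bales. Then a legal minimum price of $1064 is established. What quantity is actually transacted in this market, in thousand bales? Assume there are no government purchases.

1738

Without the control the market clears where 4930 - 3P = 8P - 1010, i.e. P* = 540 and Q* = 3310.
Because the floor (1064) lies above the market-clearing price, it is binding.
At P = 1064: Qd = 4930 - 3·1064 = 1738 and Qs = 8·1064 - 1010 = 7502.
The quantity actually transacted is the short side, demand: 1738.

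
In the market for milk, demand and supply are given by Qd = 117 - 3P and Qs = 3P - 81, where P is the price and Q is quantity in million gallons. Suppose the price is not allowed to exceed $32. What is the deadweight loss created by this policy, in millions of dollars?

3

Setting quantity demanded equal to quantity supplied, 117 - 3P = 3P - 81, gives P* = 33 and Q* = 18.
The ceiling of 32 is below the equilibrium price 33, so it binds.
At P = 32: Qd = 117 - 3·32 = 21 and Qs = 3·32 - 81 = 15.
Quantity traded falls to 15. At Q = 15 the demand price is (117 - 15)/3 = 34 and the supply price is (81 + 15)/3 = 32.
Deadweight loss = ½ · (34 - 32) · (18 - 15) = ½ · 2 · 3 = 3.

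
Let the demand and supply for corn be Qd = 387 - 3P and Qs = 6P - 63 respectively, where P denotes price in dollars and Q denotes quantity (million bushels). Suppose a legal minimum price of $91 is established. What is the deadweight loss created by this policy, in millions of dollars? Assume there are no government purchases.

Setting quantity demanded equal to quantity supplied, 387 - 3P = 6P - 63, gives P* = 50 and Q* = 237.
Because the floor (91) lies above the market-clearing price, it is binding.
At P = 91: Qd = 387 - 3·91 = 114 and Qs = 6·91 - 63 = 483.
Quantity traded falls to 114. At Q = 114 the demand price is (387 - 114)/3 = 91 and the supply price is (63 + 114)/6 = 29.5.
Deadweight loss = ½ · (91 - 29.5) · (237 - 114) = ½ · 61.5 · 123 = 3782.25.

3782.25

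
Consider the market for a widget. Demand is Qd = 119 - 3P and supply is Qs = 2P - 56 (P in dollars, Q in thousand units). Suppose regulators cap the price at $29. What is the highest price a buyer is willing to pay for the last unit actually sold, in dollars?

39

Equilibrium: 119 - 3P = 2P - 56, so 175 = 5P and P* = 35, Q* = 14.
Since 29 < 35, the ceiling is binding.
At P = 29: Qd = 119 - 3·29 = 32 and Qs = 2·29 - 56 = 2.
Only 2 units reach the market. On the demand curve, the marginal buyer's willingness to pay at Q = 2 is (119 - 2)/3 = 39.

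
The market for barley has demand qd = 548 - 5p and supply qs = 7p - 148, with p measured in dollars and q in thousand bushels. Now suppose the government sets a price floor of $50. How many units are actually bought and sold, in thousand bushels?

In a free market, 548 - 5p = 7p - 148 gives the equilibrium p* = 58, q* = 258.
The floor of 50 is below the equilibrium price 58, so it is not binding; the market clears at p* = 58, q* = 258.

258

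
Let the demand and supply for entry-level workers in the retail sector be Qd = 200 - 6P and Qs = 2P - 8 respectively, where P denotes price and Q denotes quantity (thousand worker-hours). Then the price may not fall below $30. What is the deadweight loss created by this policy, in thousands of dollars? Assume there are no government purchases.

192

Equilibrium: 200 - 6P = 2P - 8, so 208 = 8P and P* = 26, Q* = 44.
Because the floor (30) lies above the market-clearing price, it is binding.
At P = 30: Qd = 200 - 6·30 = 20 and Qs = 2·30 - 8 = 52.
Quantity traded falls to 20. At Q = 20 the demand price is (200 - 20)/6 = 30 and the supply price is (8 + 20)/2 = 14.
Deadweight loss = ½ · (30 - 14) · (44 - 20) = ½ · 16 · 24 = 192.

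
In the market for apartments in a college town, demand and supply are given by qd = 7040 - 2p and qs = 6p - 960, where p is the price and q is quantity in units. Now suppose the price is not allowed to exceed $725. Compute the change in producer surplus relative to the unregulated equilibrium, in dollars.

-1159125

Equilibrium: 7040 - 2p = 6p - 960, so 8000 = 8p and p* = 1000, q* = 5040.
The ceiling of 725 is below the equilibrium price 1000, so it binds.
At p = 725: qd = 7040 - 2·725 = 5590 and qs = 6·725 - 960 = 3390.
Producer surplus without the control is ½ · (1000 - 160) · 5040 = 2116800.
With the ceiling, producers sell 3390 units at 725, so PS = ½ · (725 - 160) · 3390 = 957675.
Change in producer surplus = 957675 - 2116800 = -1159125.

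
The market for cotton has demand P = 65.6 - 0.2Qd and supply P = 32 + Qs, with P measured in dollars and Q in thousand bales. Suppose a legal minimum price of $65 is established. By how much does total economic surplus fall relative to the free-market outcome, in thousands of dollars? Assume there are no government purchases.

Rearranging demand gives Qd = 328 - 5P; rearranging supply gives Qs = P - 32. In a free market, 328 - 5P = P - 32 gives the equilibrium P* = 60, Q* = 28.
Because the floor (65) lies above the market-clearing price, it is binding.
At P = 65: Qd = 328 - 5·65 = 3 and Qs = 65 - 32 = 33.
Quantity traded falls to 3. At Q = 3 the demand price is (328 - 3)/5 = 65 and the supply price is 32 + 3 = 35.
Deadweight loss = ½ · (65 - 35) · (28 - 3) = ½ · 30 · 25 = 375.

375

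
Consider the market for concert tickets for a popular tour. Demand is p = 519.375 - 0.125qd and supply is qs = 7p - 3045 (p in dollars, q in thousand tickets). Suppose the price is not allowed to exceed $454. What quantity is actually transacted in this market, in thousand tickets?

133

Rearranging demand gives qd = 4155 - 8p. In a free market, 4155 - 8p = 7p - 3045 gives the equilibrium p* = 480, q* = 315.
Because the ceiling (454) lies below the market-clearing price, it is binding.
At p = 454: qd = 4155 - 8·454 = 523 and qs = 7·454 - 3045 = 133.
The quantity actually transacted is the short side, supply: 133.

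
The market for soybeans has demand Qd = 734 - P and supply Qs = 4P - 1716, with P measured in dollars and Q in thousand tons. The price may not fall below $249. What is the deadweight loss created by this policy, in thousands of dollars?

Setting quantity demanded equal to quantity supplied, 734 - P = 4P - 1716, gives P* = 490 and Q* = 244.
Since 249 is below P* = 490, the floor does not bind and the free-market outcome prevails.
Since the control does not bind, no trades are prevented and deadweight loss is zero.

0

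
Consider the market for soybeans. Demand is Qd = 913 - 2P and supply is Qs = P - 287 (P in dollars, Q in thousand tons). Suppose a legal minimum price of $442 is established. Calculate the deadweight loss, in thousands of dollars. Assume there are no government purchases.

Setting quantity demanded equal to quantity supplied, 913 - 2P = P - 287, gives P* = 400 and Q* = 113.
Since 442 > 400, the floor is binding.
At P = 442: Qd = 913 - 2·442 = 29 and Qs = 442 - 287 = 155.
Quantity traded falls to 29. At Q = 29 the demand price is (913 - 29)/2 = 442 and the supply price is 287 + 29 = 316.
Deadweight loss = ½ · (442 - 316) · (113 - 29) = ½ · 126 · 84 = 5292.

5292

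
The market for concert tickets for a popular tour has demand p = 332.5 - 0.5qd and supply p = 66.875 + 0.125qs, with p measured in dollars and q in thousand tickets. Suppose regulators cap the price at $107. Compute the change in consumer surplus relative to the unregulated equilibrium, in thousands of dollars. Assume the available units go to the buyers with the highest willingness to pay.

Rearranging demand gives qd = 665 - 2p; rearranging supply gives qs = 8p - 535. Without the control the market clears where 665 - 2p = 8p - 535, i.e. p* = 120 and q* = 425.
Because the ceiling (107) lies below the market-clearing price, it is binding.
At p = 107: qd = 665 - 2·107 = 451 and qs = 8·107 - 535 = 321.
Consumer surplus without the control is ½ · (332.5 - 120) · 425 = 45156.25.
With the ceiling, 321 units are sold at 107 (assume they go to the highest-value buyers). The demand price at q = 321 is 172, so CS = ½ · [(332.5 - 107) + (172 - 107)] · 321 = 46625.25.
Change in consumer surplus = 46625.25 - 45156.25 = 1469.

1469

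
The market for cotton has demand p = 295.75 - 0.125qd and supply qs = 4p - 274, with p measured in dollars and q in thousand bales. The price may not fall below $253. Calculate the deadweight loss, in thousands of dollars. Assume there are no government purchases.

13068

Rearranging demand gives qd = 2366 - 8p. In a free market, 2366 - 8p = 4p - 274 gives the equilibrium p* = 220, q* = 606.
The floor of 253 is above the equilibrium price 220, so it binds.
At p = 253: qd = 2366 - 8·253 = 342 and qs = 4·253 - 274 = 738.
Quantity traded falls to 342. At q = 342 the demand price is (2366 - 342)/8 = 253 and the supply price is (274 + 342)/4 = 154.
Deadweight loss = ½ · (253 - 154) · (606 - 342) = ½ · 99 · 264 = 13068.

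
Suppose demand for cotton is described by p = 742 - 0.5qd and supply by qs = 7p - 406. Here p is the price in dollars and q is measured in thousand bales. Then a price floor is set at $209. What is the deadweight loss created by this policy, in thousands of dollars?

Rearranging demand gives qd = 1484 - 2p. Without the control the market clears where 1484 - 2p = 7p - 406, i.e. p* = 210 and q* = 1064.
Since 209 is below p* = 210, the floor does not bind and the free-market outcome prevails.
Since the control does not bind, no trades are prevented and deadweight loss is zero.

0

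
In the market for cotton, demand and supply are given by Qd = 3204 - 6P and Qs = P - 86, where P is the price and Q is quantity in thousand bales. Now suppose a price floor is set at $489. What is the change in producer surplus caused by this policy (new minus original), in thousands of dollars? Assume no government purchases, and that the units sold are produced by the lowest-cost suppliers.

Equilibrium: 3204 - 6P = P - 86, so 3290 = 7P and P* = 470, Q* = 384.
Since 489 > 470, the floor is binding.
At P = 489: Qd = 3204 - 6·489 = 270 and Qs = 489 - 86 = 403.
Producer surplus without the control is ½ · (470 - 86) · 384 = 73728.
With the floor, 270 units are sold at 489. The supply price at Q = 270 is 356, so PS = ½ · [(489 - 86) + (489 - 356)] · 270 = 72360.
Change in producer surplus = 72360 - 73728 = -1368.

-1368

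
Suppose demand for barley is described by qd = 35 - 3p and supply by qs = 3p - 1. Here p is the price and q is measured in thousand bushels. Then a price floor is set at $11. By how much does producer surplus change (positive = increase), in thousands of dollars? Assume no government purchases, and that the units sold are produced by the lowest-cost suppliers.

Setting quantity demanded equal to quantity supplied, 35 - 3p = 3p - 1, gives p* = 6 and q* = 17.
Because the floor (11) lies above the market-clearing price, it is binding.
At p = 11: qd = 35 - 3·11 = 2 and qs = 3·11 - 1 = 32.
Producer surplus without the control is ½ · (6 - 1/3) · 17 = 289/6.
With the floor, 2 units are sold at 11. The supply price at q = 2 is 1, so PS = ½ · [(11 - 1/3) + (11 - 1)] · 2 = 62/3.
Change in producer surplus = 62/3 - 289/6 = -27.5.

-27.5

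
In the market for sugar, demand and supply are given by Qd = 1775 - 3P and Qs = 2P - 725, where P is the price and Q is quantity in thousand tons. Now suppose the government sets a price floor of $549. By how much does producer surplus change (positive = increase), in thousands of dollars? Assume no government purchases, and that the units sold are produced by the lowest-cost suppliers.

869.75

Setting quantity demanded equal to quantity supplied, 1775 - 3P = 2P - 725, gives P* = 500 and Q* = 275.
Because the floor (549) lies above the market-clearing price, it is binding.
At P = 549: Qd = 1775 - 3·549 = 128 and Qs = 2·549 - 725 = 373.
Producer surplus without the control is ½ · (500 - 362.5) · 275 = 18906.25.
With the floor, 128 units are sold at 549. The supply price at Q = 128 is 426.5, so PS = ½ · [(549 - 362.5) + (549 - 426.5)] · 128 = 19776.
Change in producer surplus = 19776 - 18906.25 = 869.75.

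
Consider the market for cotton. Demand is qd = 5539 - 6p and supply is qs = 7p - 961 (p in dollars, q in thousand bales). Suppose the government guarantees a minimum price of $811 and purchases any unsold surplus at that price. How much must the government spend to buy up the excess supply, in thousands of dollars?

3278873

Equilibrium: 5539 - 6p = 7p - 961, so 6500 = 13p and p* = 500, q* = 2539.
Since 811 > 500, the floor is binding.
At p = 811: qd = 5539 - 6·811 = 673 and qs = 7·811 - 961 = 4716.
Surplus = qs - qd = 4043.
Government expenditure = surplus × support price = 4043 × 811 = 3278873.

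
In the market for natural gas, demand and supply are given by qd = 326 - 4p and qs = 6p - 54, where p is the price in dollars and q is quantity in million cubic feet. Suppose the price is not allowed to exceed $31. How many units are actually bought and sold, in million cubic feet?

132

Setting quantity demanded equal to quantity supplied, 326 - 4p = 6p - 54, gives p* = 38 and q* = 174.
Because the ceiling (31) lies below the market-clearing price, it is binding.
At p = 31: qd = 326 - 4·31 = 202 and qs = 6·31 - 54 = 132.
The quantity actually transacted is the short side, supply: 132.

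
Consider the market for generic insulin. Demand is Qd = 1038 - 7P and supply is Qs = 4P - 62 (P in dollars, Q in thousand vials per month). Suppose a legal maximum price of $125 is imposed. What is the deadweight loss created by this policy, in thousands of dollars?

In a free market, 1038 - 7P = 4P - 62 gives the equilibrium P* = 100, Q* = 338.
The ceiling of 125 is above the equilibrium price 100, so it is not binding; the market clears at P* = 100, Q* = 338.
Since the control does not bind, no trades are prevented and deadweight loss is zero.

0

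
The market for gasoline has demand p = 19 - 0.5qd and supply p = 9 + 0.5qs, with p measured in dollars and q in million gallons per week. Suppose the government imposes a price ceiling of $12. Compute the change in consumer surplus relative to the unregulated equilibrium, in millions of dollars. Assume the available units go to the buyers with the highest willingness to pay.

Rearranging demand gives qd = 38 - 2p; rearranging supply gives qs = 2p - 18. Setting quantity demanded equal to quantity supplied, 38 - 2p = 2p - 18, gives p* = 14 and q* = 10.
The ceiling of 12 is below the equilibrium price 14, so it binds.
At p = 12: qd = 38 - 2·12 = 14 and qs = 2·12 - 18 = 6.
Consumer surplus without the control is ½ · (19 - 14) · 10 = 25.
With the ceiling, 6 units are sold at 12 (assume they go to the highest-value buyers). The demand price at q = 6 is 16, so CS = ½ · [(19 - 12) + (16 - 12)] · 6 = 33.
Change in consumer surplus = 33 - 25 = 8.

8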